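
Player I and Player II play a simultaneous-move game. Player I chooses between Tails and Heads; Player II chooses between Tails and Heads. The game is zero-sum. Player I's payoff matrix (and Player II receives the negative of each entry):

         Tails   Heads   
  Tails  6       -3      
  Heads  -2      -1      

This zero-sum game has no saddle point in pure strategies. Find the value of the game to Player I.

v = -6/5

Player I's indifference between Tails and Heads determines Player II's mixing probability q:
  Player I's payoff from Tails: q·6 + (1−q)·(-3) = 9q - 3
  Player I's payoff from Heads: q·(-2) + (1−q)·(-1) = -q - 1
  9q - 3 = -q - 1  ⇒  10q = 2  ⇒  q = 1/5.
The value is Player I's expected payoff against this mix (using Tails): (1/5)·6 + (4/5)·(-3) = -6/5.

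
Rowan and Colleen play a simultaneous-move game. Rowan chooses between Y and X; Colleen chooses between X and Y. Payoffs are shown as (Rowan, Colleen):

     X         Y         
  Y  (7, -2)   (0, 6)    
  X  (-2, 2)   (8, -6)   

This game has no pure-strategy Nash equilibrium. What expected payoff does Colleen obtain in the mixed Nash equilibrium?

0

Colleen's indifference between X and Y determines Rowan's mixing probability p:
  Colleen's payoff from X: p·(-2) + (1−p)·2 = -4p + 2
  Colleen's payoff from Y: p·6 + (1−p)·(-6) = 12p - 6
  -4p + 2 = 12p - 6  ⇒  -16p = -8  ⇒  p = 1/2.
At equilibrium Colleen is indifferent across columns, so Colleen's payoff equals the payoff from X: (1/2)·(-2) + (1/2)·2 = 0.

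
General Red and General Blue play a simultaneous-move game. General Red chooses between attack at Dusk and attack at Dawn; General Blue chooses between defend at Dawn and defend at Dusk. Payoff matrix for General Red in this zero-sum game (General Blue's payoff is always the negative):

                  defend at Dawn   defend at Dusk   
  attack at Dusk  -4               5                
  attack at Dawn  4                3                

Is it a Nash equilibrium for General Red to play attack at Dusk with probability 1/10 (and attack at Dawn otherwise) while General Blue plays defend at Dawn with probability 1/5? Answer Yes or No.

Yes

Check General Blue's indifference given General Red's mix p = 1/10:
  payoff from defend at Dawn = -16/5; payoff from defend at Dusk = -16/5 — equal.
Check General Red's indifference given General Blue's mix q = 1/5:
  payoff from attack at Dusk = 16/5; payoff from attack at Dawn = 16/5 — equal.
Both players are indifferent, so neither can profitably deviate.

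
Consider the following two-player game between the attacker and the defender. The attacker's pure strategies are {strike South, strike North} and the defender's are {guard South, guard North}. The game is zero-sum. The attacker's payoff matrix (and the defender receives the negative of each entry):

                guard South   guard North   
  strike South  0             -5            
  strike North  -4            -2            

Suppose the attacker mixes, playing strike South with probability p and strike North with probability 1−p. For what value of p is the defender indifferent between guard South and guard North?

In a mixed equilibrium the defender is indifferent between guard South and guard North; this condition fixes p.
  the defender's payoff to guard South: p·0 + (1−p)·4 = -4p + 4
  the defender's payoff to guard North: p·5 + (1−p)·2 = 3p + 2
  -4p + 4 = 3p + 2  ⇒  -7p = -2  ⇒  p = 2/7.

p = 2/7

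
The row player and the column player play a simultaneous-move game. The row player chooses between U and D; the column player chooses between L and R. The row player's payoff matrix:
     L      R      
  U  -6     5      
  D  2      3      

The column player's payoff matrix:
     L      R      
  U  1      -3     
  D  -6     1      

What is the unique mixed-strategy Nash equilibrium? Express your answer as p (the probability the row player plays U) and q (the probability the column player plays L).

The row player's mix must leave the column player indifferent between L and R.
  the column player's payoff to L: p·1 + (1−p)·(-6) = 7p - 6
  the column player's payoff to R: p·(-3) + (1−p)·1 = -4p + 1
  7p - 6 = -4p + 1  ⇒  11p = 7  ⇒  p = 7/11.
The column player's mix must leave the row player indifferent between U and D.
  the row player's expected payoff from U: q·(-6) + (1−q)·5 = -11q + 5
  the row player's expected payoff from D: q·2 + (1−q)·3 = -q + 3
  -11q + 5 = -q + 3  ⇒  -10q = -2  ⇒  q = 1/5.

p = 7/11, q = 1/5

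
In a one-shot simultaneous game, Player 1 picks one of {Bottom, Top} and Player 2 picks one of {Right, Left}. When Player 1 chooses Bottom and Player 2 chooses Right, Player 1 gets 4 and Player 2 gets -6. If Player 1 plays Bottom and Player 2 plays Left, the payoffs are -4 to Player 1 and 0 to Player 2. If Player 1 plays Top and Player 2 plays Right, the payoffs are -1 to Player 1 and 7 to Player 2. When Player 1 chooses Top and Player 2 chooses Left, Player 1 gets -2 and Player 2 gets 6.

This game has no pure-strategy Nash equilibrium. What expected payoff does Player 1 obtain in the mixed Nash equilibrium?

In a mixed equilibrium Player 1 is indifferent between Bottom and Top; this condition fixes q.
  Player 1's payoff to Bottom: q·4 + (1−q)·(-4) = 8q - 4
  Player 1's payoff to Top: q·(-1) + (1−q)·(-2) = q - 2
  8q - 4 = q - 2  ⇒  7q = 2  ⇒  q = 2/7.
At equilibrium Player 1 is indifferent across rows, so Player 1's payoff equals the payoff from Bottom: (2/7)·4 + (5/7)·(-4) = -12/7.

-12/7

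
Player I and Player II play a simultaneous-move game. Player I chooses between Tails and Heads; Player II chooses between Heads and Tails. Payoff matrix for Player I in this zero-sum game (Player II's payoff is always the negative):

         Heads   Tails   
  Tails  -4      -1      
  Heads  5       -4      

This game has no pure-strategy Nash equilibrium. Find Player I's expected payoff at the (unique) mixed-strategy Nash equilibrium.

-7/4

Player I's indifference between Tails and Heads determines Player II's mixing probability q:
  Player I's expected payoff from Tails: q·(-4) + (1−q)·(-1) = -3q - 1
  Player I's expected payoff from Heads: q·5 + (1−q)·(-4) = 9q - 4
  -3q - 1 = 9q - 4  ⇒  -12q = -3  ⇒  q = 1/4.
At equilibrium Player I is indifferent across rows, so Player I's payoff equals the payoff from Tails: (1/4)·(-4) + (3/4)·(-1) = -7/4.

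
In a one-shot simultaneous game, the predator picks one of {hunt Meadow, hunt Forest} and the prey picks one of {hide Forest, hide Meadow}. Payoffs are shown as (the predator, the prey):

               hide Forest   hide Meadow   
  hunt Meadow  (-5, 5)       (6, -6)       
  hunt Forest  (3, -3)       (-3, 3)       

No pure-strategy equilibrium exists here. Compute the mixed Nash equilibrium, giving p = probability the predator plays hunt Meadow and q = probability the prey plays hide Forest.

p = 6/17, q = 9/17

Set the prey's expected payoff from hide Forest equal to that from hide Meadow:
  the prey's expected payoff from hide Forest: p·5 + (1−p)·(-3) = 8p - 3
  the prey's expected payoff from hide Meadow: p·(-6) + (1−p)·3 = -9p + 3
  8p - 3 = -9p + 3  ⇒  17p = 6  ⇒  p = 6/17.
The predator's indifference between hunt Meadow and hunt Forest determines the prey's mixing probability q:
  the predator's payoff to hunt Meadow: q·(-5) + (1−q)·6 = -11q + 6
  the predator's payoff to hunt Forest: q·3 + (1−q)·(-3) = 6q - 3
  -11q + 6 = 6q - 3  ⇒  -17q = -9  ⇒  q = 9/17.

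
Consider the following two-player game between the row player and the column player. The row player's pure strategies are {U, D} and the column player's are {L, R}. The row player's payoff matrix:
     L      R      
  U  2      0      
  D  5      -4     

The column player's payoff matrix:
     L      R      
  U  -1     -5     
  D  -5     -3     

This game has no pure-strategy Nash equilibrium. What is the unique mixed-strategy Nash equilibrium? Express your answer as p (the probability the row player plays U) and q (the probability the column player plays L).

The column player's indifference between L and R determines the row player's mixing probability p:
  the column player's payoff from L: p·(-1) + (1−p)·(-5) = 4p - 5
  the column player's payoff from R: p·(-5) + (1−p)·(-3) = -2p - 3
  4p - 5 = -2p - 3  ⇒  6p = 2  ⇒  p = 1/3.
For the row player to be willing to mix, the row player must be indifferent between U and D, which pins down the column player's mix.
  the row player's payoff from U: q·2 + (1−q)·0 = 2q
  the row player's payoff from D: q·5 + (1−q)·(-4) = 9q - 4
  2q = 9q - 4  ⇒  -7q = -4  ⇒  q = 4/7.

p = 1/3, q = 4/7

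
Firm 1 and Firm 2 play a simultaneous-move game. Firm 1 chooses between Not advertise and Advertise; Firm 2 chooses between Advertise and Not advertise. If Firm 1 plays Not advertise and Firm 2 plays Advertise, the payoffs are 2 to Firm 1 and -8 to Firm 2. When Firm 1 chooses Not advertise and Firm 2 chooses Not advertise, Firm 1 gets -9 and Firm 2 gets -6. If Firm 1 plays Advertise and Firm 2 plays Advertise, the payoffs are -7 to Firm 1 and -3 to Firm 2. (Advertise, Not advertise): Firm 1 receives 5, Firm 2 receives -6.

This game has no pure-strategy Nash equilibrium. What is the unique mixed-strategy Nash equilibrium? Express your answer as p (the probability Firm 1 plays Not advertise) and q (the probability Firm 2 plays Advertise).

Firm 2's indifference between Advertise and Not advertise determines Firm 1's mixing probability p:
  Firm 2's expected payoff from Advertise: p·(-8) + (1−p)·(-3) = -5p - 3
  Firm 2's expected payoff from Not advertise: p·(-6) + (1−p)·(-6) = -6
  -5p - 3 = -6  ⇒  -5p = -3  ⇒  p = 3/5.
In a mixed equilibrium Firm 1 is indifferent between Not advertise and Advertise; this condition fixes q.
  Firm 1's expected payoff from Not advertise: q·2 + (1−q)·(-9) = 11q - 9
  Firm 1's expected payoff from Advertise: q·(-7) + (1−q)·5 = -12q + 5
  11q - 9 = -12q + 5  ⇒  23q = 14  ⇒  q = 14/23.

p = 3/5, q = 14/23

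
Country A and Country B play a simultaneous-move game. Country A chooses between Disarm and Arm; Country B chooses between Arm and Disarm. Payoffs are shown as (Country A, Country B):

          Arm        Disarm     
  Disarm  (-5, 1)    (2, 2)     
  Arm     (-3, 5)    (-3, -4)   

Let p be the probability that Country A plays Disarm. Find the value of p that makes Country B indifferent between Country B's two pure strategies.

In a mixed equilibrium Country B is indifferent between Arm and Disarm; this condition fixes p.
  Country B's payoff to Arm: p·1 + (1−p)·5 = -4p + 5
  Country B's payoff to Disarm: p·2 + (1−p)·(-4) = 6p - 4
  -4p + 5 = 6p - 4  ⇒  -10p = -9  ⇒  p = 9/10.

p = 9/10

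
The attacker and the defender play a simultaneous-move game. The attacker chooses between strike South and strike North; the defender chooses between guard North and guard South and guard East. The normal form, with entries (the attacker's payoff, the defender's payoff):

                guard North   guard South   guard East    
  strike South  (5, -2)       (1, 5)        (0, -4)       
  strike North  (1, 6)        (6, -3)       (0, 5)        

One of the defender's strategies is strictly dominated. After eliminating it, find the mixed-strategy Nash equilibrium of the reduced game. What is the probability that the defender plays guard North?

q = 5/9

The defender's strategy guard East is strictly dominated by guard North: -2 > -4 and 6 > 5. Eliminate guard East.
In a mixed equilibrium the attacker is indifferent between strike South and strike North; this condition fixes q.
  the attacker's payoff from strike South: q·5 + (1−q)·1 = 4q + 1
  the attacker's payoff from strike North: q·1 + (1−q)·6 = -5q + 6
  4q + 1 = -5q + 6  ⇒  9q = 5  ⇒  q = 5/9.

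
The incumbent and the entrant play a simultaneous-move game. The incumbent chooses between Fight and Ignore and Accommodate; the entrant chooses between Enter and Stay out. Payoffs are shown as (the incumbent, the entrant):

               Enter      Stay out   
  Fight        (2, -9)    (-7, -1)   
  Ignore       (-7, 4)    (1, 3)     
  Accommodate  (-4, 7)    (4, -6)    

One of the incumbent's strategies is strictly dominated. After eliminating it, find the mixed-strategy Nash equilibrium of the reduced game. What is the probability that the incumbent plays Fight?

p = 13/21

The incumbent's strategy Ignore is strictly dominated by Accommodate: -4 > -7 and 4 > 1. Eliminate Ignore.
For the entrant to be willing to mix, the entrant must be indifferent between Enter and Stay out, which pins down the incumbent's mix.
  the entrant's payoff from Enter: p·(-9) + (1−p)·7 = -16p + 7
  the entrant's payoff from Stay out: p·(-1) + (1−p)·(-6) = 5p - 6
  -16p + 7 = 5p - 6  ⇒  -21p = -13  ⇒  p = 13/21.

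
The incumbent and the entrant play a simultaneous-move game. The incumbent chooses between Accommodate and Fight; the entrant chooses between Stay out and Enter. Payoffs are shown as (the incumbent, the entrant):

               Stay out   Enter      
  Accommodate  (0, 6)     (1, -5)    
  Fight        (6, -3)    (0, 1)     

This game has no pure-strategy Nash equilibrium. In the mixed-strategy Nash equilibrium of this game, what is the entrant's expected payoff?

-3/5

In a mixed equilibrium the entrant is indifferent between Stay out and Enter; this condition fixes p.
  the entrant's expected payoff from Stay out: p·6 + (1−p)·(-3) = 9p - 3
  the entrant's expected payoff from Enter: p·(-5) + (1−p)·1 = -6p + 1
  9p - 3 = -6p + 1  ⇒  15p = 4  ⇒  p = 4/15.
At equilibrium the entrant is indifferent across columns, so the entrant's payoff equals the payoff from Stay out: (4/15)·6 + (11/15)·(-3) = -3/5.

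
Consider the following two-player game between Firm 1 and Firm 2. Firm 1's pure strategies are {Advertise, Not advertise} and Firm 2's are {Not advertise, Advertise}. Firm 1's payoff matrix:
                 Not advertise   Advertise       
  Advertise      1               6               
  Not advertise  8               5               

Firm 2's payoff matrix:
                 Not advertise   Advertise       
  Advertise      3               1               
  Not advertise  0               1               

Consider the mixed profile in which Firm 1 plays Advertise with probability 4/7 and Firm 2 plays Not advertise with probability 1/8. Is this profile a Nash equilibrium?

Given Firm 1's mix p = 4/7, Firm 2's payoff from Not advertise is 12/7 but from Advertise is 1. Firm 2 strictly prefers Not advertise, so Firm 2 would not mix.
So the proposed profile is not a Nash equilibrium.

No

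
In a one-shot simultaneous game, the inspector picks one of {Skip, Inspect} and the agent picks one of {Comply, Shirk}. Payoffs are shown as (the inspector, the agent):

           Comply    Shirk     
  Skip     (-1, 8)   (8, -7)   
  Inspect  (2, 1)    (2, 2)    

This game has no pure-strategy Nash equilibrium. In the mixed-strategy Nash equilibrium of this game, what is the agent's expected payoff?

In a mixed equilibrium the agent is indifferent between Comply and Shirk; this condition fixes p.
  the agent's expected payoff from Comply: p·8 + (1−p)·1 = 7p + 1
  the agent's expected payoff from Shirk: p·(-7) + (1−p)·2 = -9p + 2
  7p + 1 = -9p + 2  ⇒  16p = 1  ⇒  p = 1/16.
At equilibrium the agent is indifferent across columns, so the agent's payoff equals the payoff from Comply: (1/16)·8 + (15/16)·1 = 23/16.

23/16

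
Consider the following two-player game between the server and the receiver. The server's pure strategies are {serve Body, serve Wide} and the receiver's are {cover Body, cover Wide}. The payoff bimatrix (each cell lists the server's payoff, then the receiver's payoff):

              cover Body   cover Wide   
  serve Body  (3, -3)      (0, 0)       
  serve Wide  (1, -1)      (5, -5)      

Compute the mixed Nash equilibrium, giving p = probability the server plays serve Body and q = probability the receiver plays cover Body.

p = 4/7, q = 5/7

The server's mix must leave the receiver indifferent between cover Body and cover Wide.
  the receiver's payoff from cover Body: p·(-3) + (1−p)·(-1) = -2p - 1
  the receiver's payoff from cover Wide: p·0 + (1−p)·(-5) = 5p - 5
  -2p - 1 = 5p - 5  ⇒  -7p = -4  ⇒  p = 4/7.
In a mixed equilibrium the server is indifferent between serve Body and serve Wide; this condition fixes q.
  the server's payoff from serve Body: q·3 + (1−q)·0 = 3q
  the server's payoff from serve Wide: q·1 + (1−q)·5 = -4q + 5
  3q = -4q + 5  ⇒  7q = 5  ⇒  q = 5/7.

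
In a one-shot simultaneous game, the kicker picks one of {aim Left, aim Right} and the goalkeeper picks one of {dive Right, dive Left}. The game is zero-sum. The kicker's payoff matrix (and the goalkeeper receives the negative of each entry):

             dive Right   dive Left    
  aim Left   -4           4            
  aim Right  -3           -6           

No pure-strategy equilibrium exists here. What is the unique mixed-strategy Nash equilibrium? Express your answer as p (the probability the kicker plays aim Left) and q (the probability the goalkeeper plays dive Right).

Set the goalkeeper's expected payoff from dive Right equal to that from dive Left:
  the goalkeeper's payoff from dive Right: p·4 + (1−p)·3 = p + 3
  the goalkeeper's payoff from dive Left: p·(-4) + (1−p)·6 = -10p + 6
  p + 3 = -10p + 6  ⇒  11p = 3  ⇒  p = 3/11.
The kicker's indifference between aim Left and aim Right determines the goalkeeper's mixing probability q:
  the kicker's payoff to aim Left: q·(-4) + (1−q)·4 = -8q + 4
  the kicker's payoff to aim Right: q·(-3) + (1−q)·(-6) = 3q - 6
  -8q + 4 = 3q - 6  ⇒  -11q = -10  ⇒  q = 10/11.

p = 3/11, q = 10/11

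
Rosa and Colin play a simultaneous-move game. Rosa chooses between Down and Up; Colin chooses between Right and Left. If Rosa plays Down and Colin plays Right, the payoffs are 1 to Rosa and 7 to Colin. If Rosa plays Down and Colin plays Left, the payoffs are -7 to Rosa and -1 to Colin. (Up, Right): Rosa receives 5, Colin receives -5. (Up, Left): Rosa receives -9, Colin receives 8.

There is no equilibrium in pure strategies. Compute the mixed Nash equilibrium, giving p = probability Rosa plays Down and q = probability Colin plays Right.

p = 13/21, q = 1/3

In a mixed equilibrium Colin is indifferent between Right and Left; this condition fixes p.
  Colin's payoff to Right: p·7 + (1−p)·(-5) = 12p - 5
  Colin's payoff to Left: p·(-1) + (1−p)·8 = -9p + 8
  12p - 5 = -9p + 8  ⇒  21p = 13  ⇒  p = 13/21.
Set Rosa's expected payoff from Down equal to that from Up:
  Rosa's payoff to Down: q·1 + (1−q)·(-7) = 8q - 7
  Rosa's payoff to Up: q·5 + (1−q)·(-9) = 14q - 9
  8q - 7 = 14q - 9  ⇒  -6q = -2  ⇒  q = 1/3.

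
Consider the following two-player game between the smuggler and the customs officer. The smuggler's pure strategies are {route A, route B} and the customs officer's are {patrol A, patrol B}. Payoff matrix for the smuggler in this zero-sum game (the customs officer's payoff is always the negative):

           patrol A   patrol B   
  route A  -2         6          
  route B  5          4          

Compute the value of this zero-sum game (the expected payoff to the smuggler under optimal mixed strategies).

In a mixed equilibrium the smuggler is indifferent between route A and route B; this condition fixes q.
  the smuggler's payoff to route A: q·(-2) + (1−q)·6 = -8q + 6
  the smuggler's payoff to route B: q·5 + (1−q)·4 = q + 4
  -8q + 6 = q + 4  ⇒  -9q = -2  ⇒  q = 2/9.
The value is the smuggler's expected payoff against this mix (using route A): (2/9)·(-2) + (7/9)·6 = 38/9.

v = 38/9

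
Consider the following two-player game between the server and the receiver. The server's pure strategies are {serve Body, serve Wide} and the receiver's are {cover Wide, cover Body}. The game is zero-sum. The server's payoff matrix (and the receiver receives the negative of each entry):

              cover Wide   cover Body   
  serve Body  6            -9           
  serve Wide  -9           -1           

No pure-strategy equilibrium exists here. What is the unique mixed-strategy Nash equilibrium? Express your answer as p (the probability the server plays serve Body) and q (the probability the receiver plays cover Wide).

For the receiver to be willing to mix, the receiver must be indifferent between cover Wide and cover Body, which pins down the server's mix.
  the receiver's expected payoff from cover Wide: p·(-6) + (1−p)·9 = -15p + 9
  the receiver's expected payoff from cover Body: p·9 + (1−p)·1 = 8p + 1
  -15p + 9 = 8p + 1  ⇒  -23p = -8  ⇒  p = 8/23.
In a mixed equilibrium the server is indifferent between serve Body and serve Wide; this condition fixes q.
  the server's expected payoff from serve Body: q·6 + (1−q)·(-9) = 15q - 9
  the server's expected payoff from serve Wide: q·(-9) + (1−q)·(-1) = -8q - 1
  15q - 9 = -8q - 1  ⇒  23q = 8  ⇒  q = 8/23.

p = 8/23, q = 8/23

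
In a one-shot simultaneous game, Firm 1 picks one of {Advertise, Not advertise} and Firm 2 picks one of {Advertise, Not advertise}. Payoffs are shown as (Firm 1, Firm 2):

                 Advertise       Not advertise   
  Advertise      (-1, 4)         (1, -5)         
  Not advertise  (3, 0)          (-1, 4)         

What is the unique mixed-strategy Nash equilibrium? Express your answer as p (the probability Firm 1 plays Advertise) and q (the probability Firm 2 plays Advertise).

In a mixed equilibrium Firm 2 is indifferent between Advertise and Not advertise; this condition fixes p.
  Firm 2's payoff from Advertise: p·4 + (1−p)·0 = 4p
  Firm 2's payoff from Not advertise: p·(-5) + (1−p)·4 = -9p + 4
  4p = -9p + 4  ⇒  13p = 4  ⇒  p = 4/13.
Firm 2's mix must leave Firm 1 indifferent between Advertise and Not advertise.
  Firm 1's payoff to Advertise: q·(-1) + (1−q)·1 = -2q + 1
  Firm 1's payoff to Not advertise: q·3 + (1−q)·(-1) = 4q - 1
  -2q + 1 = 4q - 1  ⇒  -6q = -2  ⇒  q = 1/3.

p = 4/13, q = 1/3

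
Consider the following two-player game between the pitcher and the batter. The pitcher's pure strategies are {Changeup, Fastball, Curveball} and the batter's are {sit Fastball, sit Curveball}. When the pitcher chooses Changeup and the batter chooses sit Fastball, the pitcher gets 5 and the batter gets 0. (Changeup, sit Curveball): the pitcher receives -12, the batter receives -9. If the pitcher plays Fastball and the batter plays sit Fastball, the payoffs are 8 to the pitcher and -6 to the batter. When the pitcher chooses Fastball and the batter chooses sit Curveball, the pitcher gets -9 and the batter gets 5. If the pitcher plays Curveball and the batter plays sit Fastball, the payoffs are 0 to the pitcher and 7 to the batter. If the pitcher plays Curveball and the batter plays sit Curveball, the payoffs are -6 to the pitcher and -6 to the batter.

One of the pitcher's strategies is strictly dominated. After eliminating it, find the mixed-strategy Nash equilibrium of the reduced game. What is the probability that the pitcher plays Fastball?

p = 13/24

The pitcher's strategy Changeup is strictly dominated by Fastball: 8 > 5 and -9 > -12. Eliminate Changeup.
The pitcher's mix must leave the batter indifferent between sit Fastball and sit Curveball.
  the batter's payoff to sit Fastball: p·(-6) + (1−p)·7 = -13p + 7
  the batter's payoff to sit Curveball: p·5 + (1−p)·(-6) = 11p - 6
  -13p + 7 = 11p - 6  ⇒  -24p = -13  ⇒  p = 13/24.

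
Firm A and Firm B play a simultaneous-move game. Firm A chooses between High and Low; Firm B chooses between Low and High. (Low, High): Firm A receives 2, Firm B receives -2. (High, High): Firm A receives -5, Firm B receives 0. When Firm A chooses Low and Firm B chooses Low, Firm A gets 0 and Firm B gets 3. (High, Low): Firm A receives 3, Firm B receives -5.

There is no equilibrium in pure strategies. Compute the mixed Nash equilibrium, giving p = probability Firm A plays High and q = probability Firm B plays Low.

p = 1/2, q = 7/10

Set Firm B's expected payoff from Low equal to that from High:
  Firm B's expected payoff from Low: p·(-5) + (1−p)·3 = -8p + 3
  Firm B's expected payoff from High: p·0 + (1−p)·(-2) = 2p - 2
  -8p + 3 = 2p - 2  ⇒  -10p = -5  ⇒  p = 1/2.
Set Firm A's expected payoff from High equal to that from Low:
  Firm A's expected payoff from High: q·3 + (1−q)·(-5) = 8q - 5
  Firm A's expected payoff from Low: q·0 + (1−q)·2 = -2q + 2
  8q - 5 = -2q + 2  ⇒  10q = 7  ⇒  q = 7/10.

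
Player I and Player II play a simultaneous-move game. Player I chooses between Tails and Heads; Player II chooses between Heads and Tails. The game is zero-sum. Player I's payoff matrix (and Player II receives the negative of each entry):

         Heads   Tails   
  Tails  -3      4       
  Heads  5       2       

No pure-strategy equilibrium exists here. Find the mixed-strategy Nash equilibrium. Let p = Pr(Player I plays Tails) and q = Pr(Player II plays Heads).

In a mixed equilibrium Player II is indifferent between Heads and Tails; this condition fixes p.
  Player II's expected payoff from Heads: p·3 + (1−p)·(-5) = 8p - 5
  Player II's expected payoff from Tails: p·(-4) + (1−p)·(-2) = -2p - 2
  8p - 5 = -2p - 2  ⇒  10p = 3  ⇒  p = 3/10.
In a mixed equilibrium Player I is indifferent between Tails and Heads; this condition fixes q.
  Player I's payoff to Tails: q·(-3) + (1−q)·4 = -7q + 4
  Player I's payoff to Heads: q·5 + (1−q)·2 = 3q + 2
  -7q + 4 = 3q + 2  ⇒  -10q = -2  ⇒  q = 1/5.

p = 3/10, q = 1/5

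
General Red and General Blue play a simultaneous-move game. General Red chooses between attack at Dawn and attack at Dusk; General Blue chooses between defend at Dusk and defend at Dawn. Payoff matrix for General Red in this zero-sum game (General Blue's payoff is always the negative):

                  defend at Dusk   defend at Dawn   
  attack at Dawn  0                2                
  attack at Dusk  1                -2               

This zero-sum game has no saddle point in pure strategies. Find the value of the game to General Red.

General Red's indifference between attack at Dawn and attack at Dusk determines General Blue's mixing probability q:
  General Red's expected payoff from attack at Dawn: q·0 + (1−q)·2 = -2q + 2
  General Red's expected payoff from attack at Dusk: q·1 + (1−q)·(-2) = 3q - 2
  -2q + 2 = 3q - 2  ⇒  -5q = -4  ⇒  q = 4/5.
The value is General Red's expected payoff against this mix (using attack at Dawn): (4/5)·0 + (1/5)·2 = 2/5.

v = 2/5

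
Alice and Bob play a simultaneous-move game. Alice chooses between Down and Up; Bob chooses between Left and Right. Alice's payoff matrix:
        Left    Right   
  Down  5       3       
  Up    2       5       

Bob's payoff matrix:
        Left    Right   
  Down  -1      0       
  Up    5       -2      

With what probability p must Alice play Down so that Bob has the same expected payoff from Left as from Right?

p = 7/8

For Bob to be willing to mix, Bob must be indifferent between Left and Right, which pins down Alice's mix.
  Bob's payoff from Left: p·(-1) + (1−p)·5 = -6p + 5
  Bob's payoff from Right: p·0 + (1−p)·(-2) = 2p - 2
  -6p + 5 = 2p - 2  ⇒  -8p = -7  ⇒  p = 7/8.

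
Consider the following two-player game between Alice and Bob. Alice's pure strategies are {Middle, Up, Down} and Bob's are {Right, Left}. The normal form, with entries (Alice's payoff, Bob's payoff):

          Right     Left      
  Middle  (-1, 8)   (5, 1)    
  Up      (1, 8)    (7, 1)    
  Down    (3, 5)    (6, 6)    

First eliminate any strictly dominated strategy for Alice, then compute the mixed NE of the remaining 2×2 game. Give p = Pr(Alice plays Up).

Alice's strategy Middle is strictly dominated by Up: 1 > -1 and 7 > 5. Eliminate Middle.
Alice's mix must leave Bob indifferent between Right and Left.
  Bob's payoff to Right: p·8 + (1−p)·5 = 3p + 5
  Bob's payoff to Left: p·1 + (1−p)·6 = -5p + 6
  3p + 5 = -5p + 6  ⇒  8p = 1  ⇒  p = 1/8.

p = 1/8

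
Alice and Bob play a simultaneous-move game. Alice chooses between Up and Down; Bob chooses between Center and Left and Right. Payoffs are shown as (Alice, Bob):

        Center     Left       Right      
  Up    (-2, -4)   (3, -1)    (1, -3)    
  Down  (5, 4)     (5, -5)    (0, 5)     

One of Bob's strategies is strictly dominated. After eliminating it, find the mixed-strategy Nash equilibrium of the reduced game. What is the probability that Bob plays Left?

Bob's strategy Center is strictly dominated by Right: -3 > -4 and 5 > 4. Eliminate Center.
In a mixed equilibrium Alice is indifferent between Up and Down; this condition fixes q.
  Alice's payoff from Up: q·3 + (1−q)·1 = 2q + 1
  Alice's payoff from Down: q·5 + (1−q)·0 = 5q
  2q + 1 = 5q  ⇒  -3q = -1  ⇒  q = 1/3.

q = 1/3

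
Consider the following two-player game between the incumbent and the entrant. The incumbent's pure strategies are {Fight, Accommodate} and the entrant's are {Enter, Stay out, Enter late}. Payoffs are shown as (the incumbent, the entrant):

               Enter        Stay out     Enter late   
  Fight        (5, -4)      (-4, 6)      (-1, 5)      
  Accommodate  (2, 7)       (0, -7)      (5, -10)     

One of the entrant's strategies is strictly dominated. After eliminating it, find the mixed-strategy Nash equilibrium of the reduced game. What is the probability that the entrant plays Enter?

q = 4/7

The entrant's strategy Enter late is strictly dominated by Stay out: 6 > 5 and -7 > -10. Eliminate Enter late.
Set the incumbent's expected payoff from Fight equal to that from Accommodate:
  the incumbent's payoff to Fight: q·5 + (1−q)·(-4) = 9q - 4
  the incumbent's payoff to Accommodate: q·2 + (1−q)·0 = 2q
  9q - 4 = 2q  ⇒  7q = 4  ⇒  q = 4/7.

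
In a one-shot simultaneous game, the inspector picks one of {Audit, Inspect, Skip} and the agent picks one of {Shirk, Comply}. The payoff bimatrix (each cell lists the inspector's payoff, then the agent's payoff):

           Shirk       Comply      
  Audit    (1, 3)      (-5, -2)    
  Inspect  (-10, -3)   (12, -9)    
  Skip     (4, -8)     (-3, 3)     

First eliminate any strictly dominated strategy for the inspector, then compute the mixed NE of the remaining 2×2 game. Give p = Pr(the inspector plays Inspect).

p = 11/17

The inspector's strategy Audit is strictly dominated by Skip: 4 > 1 and -3 > -5. Eliminate Audit.
In a mixed equilibrium the agent is indifferent between Shirk and Comply; this condition fixes p.
  the agent's expected payoff from Shirk: p·(-3) + (1−p)·(-8) = 5p - 8
  the agent's expected payoff from Comply: p·(-9) + (1−p)·3 = -12p + 3
  5p - 8 = -12p + 3  ⇒  17p = 11  ⇒  p = 11/17.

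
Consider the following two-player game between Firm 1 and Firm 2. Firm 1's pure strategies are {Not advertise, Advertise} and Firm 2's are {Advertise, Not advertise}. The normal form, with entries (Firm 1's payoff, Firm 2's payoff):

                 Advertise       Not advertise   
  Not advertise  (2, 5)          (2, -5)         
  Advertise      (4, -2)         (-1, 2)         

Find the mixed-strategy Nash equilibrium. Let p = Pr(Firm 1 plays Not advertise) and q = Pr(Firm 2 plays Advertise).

Set Firm 2's expected payoff from Advertise equal to that from Not advertise:
  Firm 2's expected payoff from Advertise: p·5 + (1−p)·(-2) = 7p - 2
  Firm 2's expected payoff from Not advertise: p·(-5) + (1−p)·2 = -7p + 2
  7p - 2 = -7p + 2  ⇒  14p = 4  ⇒  p = 2/7.
In a mixed equilibrium Firm 1 is indifferent between Not advertise and Advertise; this condition fixes q.
  Firm 1's payoff to Not advertise: q·2 + (1−q)·2 = 2
  Firm 1's payoff to Advertise: q·4 + (1−q)·(-1) = 5q - 1
  2 = 5q - 1  ⇒  -5q = -3  ⇒  q = 3/5.

p = 2/7, q = 3/5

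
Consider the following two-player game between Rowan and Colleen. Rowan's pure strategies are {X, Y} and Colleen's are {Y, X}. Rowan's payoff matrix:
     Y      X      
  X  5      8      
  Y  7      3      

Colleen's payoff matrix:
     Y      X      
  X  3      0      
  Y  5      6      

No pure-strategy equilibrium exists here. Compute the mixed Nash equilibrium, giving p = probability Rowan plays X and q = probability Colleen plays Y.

p = 1/4, q = 5/7

In a mixed equilibrium Colleen is indifferent between Y and X; this condition fixes p.
  Colleen's payoff to Y: p·3 + (1−p)·5 = -2p + 5
  Colleen's payoff to X: p·0 + (1−p)·6 = -6p + 6
  -2p + 5 = -6p + 6  ⇒  4p = 1  ⇒  p = 1/4.
For Rowan to be willing to mix, Rowan must be indifferent between X and Y, which pins down Colleen's mix.
  Rowan's payoff from X: q·5 + (1−q)·8 = -3q + 8
  Rowan's payoff from Y: q·7 + (1−q)·3 = 4q + 3
  -3q + 8 = 4q + 3  ⇒  -7q = -5  ⇒  q = 5/7.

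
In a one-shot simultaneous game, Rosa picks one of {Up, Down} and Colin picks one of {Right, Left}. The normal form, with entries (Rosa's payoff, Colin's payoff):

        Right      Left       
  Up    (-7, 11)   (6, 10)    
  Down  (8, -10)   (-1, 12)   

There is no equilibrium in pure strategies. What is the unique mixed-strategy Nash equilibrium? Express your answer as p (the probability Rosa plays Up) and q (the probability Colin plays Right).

In a mixed equilibrium Colin is indifferent between Right and Left; this condition fixes p.
  Colin's payoff from Right: p·11 + (1−p)·(-10) = 21p - 10
  Colin's payoff from Left: p·10 + (1−p)·12 = -2p + 12
  21p - 10 = -2p + 12  ⇒  23p = 22  ⇒  p = 22/23.
Rosa's indifference between Up and Down determines Colin's mixing probability q:
  Rosa's payoff from Up: q·(-7) + (1−q)·6 = -13q + 6
  Rosa's payoff from Down: q·8 + (1−q)·(-1) = 9q - 1
  -13q + 6 = 9q - 1  ⇒  -22q = -7  ⇒  q = 7/22.

p = 22/23, q = 7/22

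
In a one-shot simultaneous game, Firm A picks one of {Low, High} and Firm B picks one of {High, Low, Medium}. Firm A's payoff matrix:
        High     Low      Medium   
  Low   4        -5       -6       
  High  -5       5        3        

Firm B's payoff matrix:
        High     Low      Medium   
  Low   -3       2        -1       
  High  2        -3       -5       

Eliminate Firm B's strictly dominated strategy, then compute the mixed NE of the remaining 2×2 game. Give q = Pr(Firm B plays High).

Firm B's strategy Medium is strictly dominated by Low: 2 > -1 and -3 > -5. Eliminate Medium.
Firm A's indifference between Low and High determines Firm B's mixing probability q:
  Firm A's expected payoff from Low: q·4 + (1−q)·(-5) = 9q - 5
  Firm A's expected payoff from High: q·(-5) + (1−q)·5 = -10q + 5
  9q - 5 = -10q + 5  ⇒  19q = 10  ⇒  q = 10/19.

q = 10/19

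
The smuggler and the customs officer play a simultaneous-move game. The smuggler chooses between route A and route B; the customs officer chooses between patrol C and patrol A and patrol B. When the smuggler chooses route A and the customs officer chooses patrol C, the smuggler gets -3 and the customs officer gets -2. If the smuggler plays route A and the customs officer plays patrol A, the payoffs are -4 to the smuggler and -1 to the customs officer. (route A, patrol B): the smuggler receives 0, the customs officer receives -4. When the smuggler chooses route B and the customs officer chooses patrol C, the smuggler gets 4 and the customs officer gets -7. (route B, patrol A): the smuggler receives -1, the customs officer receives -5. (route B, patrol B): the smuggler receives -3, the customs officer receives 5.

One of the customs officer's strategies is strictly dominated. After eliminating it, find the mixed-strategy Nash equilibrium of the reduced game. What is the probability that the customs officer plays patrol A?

The customs officer's strategy patrol C is strictly dominated by patrol A: -1 > -2 and -5 > -7. Eliminate patrol C.
For the smuggler to be willing to mix, the smuggler must be indifferent between route A and route B, which pins down the customs officer's mix.
  the smuggler's payoff from route A: q·(-4) + (1−q)·0 = -4q
  the smuggler's payoff from route B: q·(-1) + (1−q)·(-3) = 2q - 3
  -4q = 2q - 3  ⇒  -6q = -3  ⇒  q = 1/2.

q = 1/2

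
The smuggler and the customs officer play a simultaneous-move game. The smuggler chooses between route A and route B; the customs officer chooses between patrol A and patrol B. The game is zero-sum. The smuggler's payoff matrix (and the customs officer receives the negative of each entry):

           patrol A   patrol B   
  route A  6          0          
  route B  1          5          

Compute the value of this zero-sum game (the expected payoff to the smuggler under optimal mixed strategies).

v = 3

The customs officer's mix must leave the smuggler indifferent between route A and route B.
  the smuggler's payoff from route A: q·6 + (1−q)·0 = 6q
  the smuggler's payoff from route B: q·1 + (1−q)·5 = -4q + 5
  6q = -4q + 5  ⇒  10q = 5  ⇒  q = 1/2.
The value is the smuggler's expected payoff against this mix (using route A): (1/2)·6 + (1/2)·0 = 3.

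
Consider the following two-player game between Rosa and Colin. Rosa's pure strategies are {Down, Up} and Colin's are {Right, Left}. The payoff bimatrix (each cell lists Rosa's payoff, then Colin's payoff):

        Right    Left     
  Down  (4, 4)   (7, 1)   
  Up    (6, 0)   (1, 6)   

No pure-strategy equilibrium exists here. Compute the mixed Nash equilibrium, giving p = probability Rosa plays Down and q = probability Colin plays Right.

p = 2/3, q = 3/4

For Colin to be willing to mix, Colin must be indifferent between Right and Left, which pins down Rosa's mix.
  Colin's payoff to Right: p·4 + (1−p)·0 = 4p
  Colin's payoff to Left: p·1 + (1−p)·6 = -5p + 6
  4p = -5p + 6  ⇒  9p = 6  ⇒  p = 2/3.
In a mixed equilibrium Rosa is indifferent between Down and Up; this condition fixes q.
  Rosa's payoff to Down: q·4 + (1−q)·7 = -3q + 7
  Rosa's payoff to Up: q·6 + (1−q)·1 = 5q + 1
  -3q + 7 = 5q + 1  ⇒  -8q = -6  ⇒  q = 3/4.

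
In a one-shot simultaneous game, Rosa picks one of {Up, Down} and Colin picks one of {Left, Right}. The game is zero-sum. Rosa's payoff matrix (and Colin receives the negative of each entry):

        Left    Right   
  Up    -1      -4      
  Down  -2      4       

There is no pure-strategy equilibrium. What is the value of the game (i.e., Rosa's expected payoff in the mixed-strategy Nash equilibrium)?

v = -4/3

For Rosa to be willing to mix, Rosa must be indifferent between Up and Down, which pins down Colin's mix.
  Rosa's expected payoff from Up: q·(-1) + (1−q)·(-4) = 3q - 4
  Rosa's expected payoff from Down: q·(-2) + (1−q)·4 = -6q + 4
  3q - 4 = -6q + 4  ⇒  9q = 8  ⇒  q = 8/9.
The value is Rosa's expected payoff against this mix (using Up): (8/9)·(-1) + (1/9)·(-4) = -4/3.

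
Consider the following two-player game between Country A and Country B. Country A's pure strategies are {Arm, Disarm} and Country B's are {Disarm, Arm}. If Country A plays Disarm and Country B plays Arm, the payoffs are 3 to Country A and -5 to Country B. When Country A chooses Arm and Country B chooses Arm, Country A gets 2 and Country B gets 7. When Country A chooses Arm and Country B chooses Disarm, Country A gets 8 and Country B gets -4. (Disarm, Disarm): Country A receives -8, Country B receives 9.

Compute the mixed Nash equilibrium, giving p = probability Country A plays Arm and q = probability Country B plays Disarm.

Country B's indifference between Disarm and Arm determines Country A's mixing probability p:
  Country B's payoff to Disarm: p·(-4) + (1−p)·9 = -13p + 9
  Country B's payoff to Arm: p·7 + (1−p)·(-5) = 12p - 5
  -13p + 9 = 12p - 5  ⇒  -25p = -14  ⇒  p = 14/25.
In a mixed equilibrium Country A is indifferent between Arm and Disarm; this condition fixes q.
  Country A's payoff to Arm: q·8 + (1−q)·2 = 6q + 2
  Country A's payoff to Disarm: q·(-8) + (1−q)·3 = -11q + 3
  6q + 2 = -11q + 3  ⇒  17q = 1  ⇒  q = 1/17.

p = 14/25, q = 1/17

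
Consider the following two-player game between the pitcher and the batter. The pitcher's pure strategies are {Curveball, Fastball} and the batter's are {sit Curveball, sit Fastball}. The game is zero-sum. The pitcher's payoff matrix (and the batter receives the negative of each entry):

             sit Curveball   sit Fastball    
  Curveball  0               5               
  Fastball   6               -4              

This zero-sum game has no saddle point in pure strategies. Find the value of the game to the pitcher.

v = 2

In a mixed equilibrium the pitcher is indifferent between Curveball and Fastball; this condition fixes q.
  the pitcher's payoff from Curveball: q·0 + (1−q)·5 = -5q + 5
  the pitcher's payoff from Fastball: q·6 + (1−q)·(-4) = 10q - 4
  -5q + 5 = 10q - 4  ⇒  -15q = -9  ⇒  q = 3/5.
The value is the pitcher's expected payoff against this mix (using Curveball): (3/5)·0 + (2/5)·5 = 2.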